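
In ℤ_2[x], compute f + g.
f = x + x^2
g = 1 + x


Add coefficients mod 2:
x^0: 0 + 1 = 1 (mod 2)
x^1: 1 + 1 = 0 (mod 2)
x^2: 1 + 0 = 1 (mod 2)
Result: 1 + x^2

f + g = 1 + x^2


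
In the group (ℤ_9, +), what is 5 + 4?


Operation: addition mod 9
5 + 4 = (a + b) mod 9 with a = 5, b = 4

5 + 4 = 0


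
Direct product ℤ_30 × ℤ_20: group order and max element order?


|ℤ_30 × ℤ_20| = 30 × 20 = 600
Max element order = lcm(30,20) = 60
Cyclic? No (gcd=10)

|ℤ_30×ℤ_20| = 600, max element order = 60


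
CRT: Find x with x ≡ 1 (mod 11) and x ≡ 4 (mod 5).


m₁ = 11, m₂ = 5, gcd = 1, so CRT applies. M = m₁·m₂ = 55
Let M₁ = M/m₁ = 5, M₂ = M/m₂ = 11
Find y₁ ≡ M₁⁻¹ (mod m₁): 5⁻¹ ≡ 9 (mod 11)
Find y₂ ≡ M₂⁻¹ (mod m₂): 11⁻¹ ≡ 1 (mod 5)
x = a₁·M₁·y₁ + a₂·M₂·y₂ = 1·5·9 + 4·11·1 = 89
Reduce mod 55: x ≡ 34
Check: 34 mod 11 = 1 ✓, 34 mod 5 = 4 ✓

x ≡ 34 (mod 55)


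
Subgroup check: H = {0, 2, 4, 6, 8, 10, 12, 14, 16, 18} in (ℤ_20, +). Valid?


Subgroup test for H = {0, 2, 4, 6, 8, 10, 12, 14, 16, 18} in (ℤ_20, +):
(1) 0 ∈ H? Yes
(2) Closure: for all a,b ∈ H, (a+b) mod 20 ∈ H? Yes
(3) Inverses: for all a ∈ H, -a mod 20 ∈ H? Yes

Yes, H is a subgroup of ℤ_20


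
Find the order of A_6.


|A_n| = n!/2 (even permutations)
|A_6| = 6!/2 = 720/2 = 360

|A_6| = 360


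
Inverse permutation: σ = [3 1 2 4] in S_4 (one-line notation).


To find σ⁻¹, swap domain and range:
σ(1) = 3 → σ⁻¹(3) = 1
σ(2) = 1 → σ⁻¹(1) = 2
σ(3) = 2 → σ⁻¹(2) = 3
σ(4) = 4 → σ⁻¹(4) = 4

σ⁻¹ = [2 3 1 4]


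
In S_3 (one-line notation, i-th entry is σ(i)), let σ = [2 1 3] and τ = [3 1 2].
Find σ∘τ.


σ∘τ: apply τ first, then σ
1 →τ 3 →σ 3
2 →τ 1 →σ 2
3 →τ 2 →σ 1

σ∘τ = [3 2 1]


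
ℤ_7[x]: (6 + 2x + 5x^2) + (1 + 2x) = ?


Add coefficients mod 7:
x^0: 6 + 1 = 0 (mod 7)
x^1: 2 + 2 = 4 (mod 7)
x^2: 5 + 0 = 5 (mod 7)
Result: 4x + 5x^2

f + g = 4x + 5x^2


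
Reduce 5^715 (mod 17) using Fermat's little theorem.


Fermat's little theorem: if p is prime and gcd(a,p)=1, then a^(p-1) ≡ 1 (mod p)
p = 17 is prime, gcd(5,17) = 1
Reduce exponent: 715 mod 16 = 11
So 5^715 ≡ 5^11 (mod 17)
5^11 mod 17 = 11

5^715 ≡ 11 (mod 17)


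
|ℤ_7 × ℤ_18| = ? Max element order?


|ℤ_7 × ℤ_18| = 7 × 18 = 126
Max element order = lcm(7,18) = 126
Cyclic? Yes (gcd=1)

|ℤ_7×ℤ_18| = 126, max element order = 126


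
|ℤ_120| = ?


ℤ_n has n elements.

|ℤ_120| = 120


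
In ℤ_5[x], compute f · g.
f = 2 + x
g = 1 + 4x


Expand and collect like terms; reduce coefficients mod 5:
x^0: 2·1 = 2 ≡ 2 (mod 5)
x^1: 2·4 + 1·1 = 9 ≡ 4 (mod 5)
x^2: 1·4 = 4 ≡ 4 (mod 5)
Result: 2 + 4x + 4x^2

f · g = 2 + 4x + 4x^2


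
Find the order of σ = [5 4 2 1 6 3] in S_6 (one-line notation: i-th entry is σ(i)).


Cycle decomposition: (1 5 6 3 2 4)
Cycle lengths: 6
Order = lcm(6) = 6

ord(σ) = 6


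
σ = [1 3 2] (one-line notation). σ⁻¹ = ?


To find σ⁻¹, swap domain and range:
σ(1) = 1 → σ⁻¹(1) = 1
σ(2) = 3 → σ⁻¹(3) = 2
σ(3) = 2 → σ⁻¹(2) = 3

σ⁻¹ = [1 3 2]


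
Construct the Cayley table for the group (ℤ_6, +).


Elements: {0, 1, 2, 3, 4, 5}
Operation: addition mod 6
Entry (a, b) = (a + b) mod 6

Cayley table:
  | 0 | 1 | 2 | 3 | 4 | 5
0 | 0 | 1 | 2 | 3 | 4 | 5
1 | 1 | 2 | 3 | 4 | 5 | 0
2 | 2 | 3 | 4 | 5 | 0 | 1
3 | 3 | 4 | 5 | 0 | 1 | 2
4 | 4 | 5 | 0 | 1 | 2 | 3
5 | 5 | 0 | 1 | 2 | 3 | 4


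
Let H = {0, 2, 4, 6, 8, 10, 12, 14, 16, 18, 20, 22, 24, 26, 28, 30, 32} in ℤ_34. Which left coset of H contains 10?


10 + H = {10 + h (mod 34) : h ∈ H}
10+0=10, 10+2=12, 10+4=14, 10+6=16, 10+8=18, 10+10=20, 10+12=22, 10+14=24, 10+16=26, 10+18=28, 10+20=30, 10+22=32, 10+24=0, 10+26=2, 10+28=4, 10+30=6, 10+32=8
10 + H = {0, 2, 4, 6, 8, 10, 12, 14, 16, 18, 20, 22, 24, 26, 28, 30, 32} = 0 + H

10 + H = {0, 2, 4, 6, 8, 10, 12, 14, 16, 18, 20, 22, 24, 26, 28, 30, 32}


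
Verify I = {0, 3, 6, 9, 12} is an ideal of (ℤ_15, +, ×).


Check ideal conditions for I = {0, 3, 6, 9, 12} in ℤ_15:
(1) I is an additive subgroup? Yes
(2) For r ∈ ℤ_15 and a ∈ I: r·a ∈ I? Yes

Yes, I is an ideal of ℤ_15


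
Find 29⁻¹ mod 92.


Use the extended Euclidean algorithm to write 1 = 29·s + 92·t; then s mod 92 is the inverse.
Euclidean algorithm:
  29 = 0·92 + 29
  92 = 3·29 + 5
  29 = 5·5 + 4
  5 = 1·4 + 1
  4 = 4·1 + 0
gcd(29,92) = 1
Back-substitution gives: 29·(-19) + 92·(6) = 1
So 29⁻¹ ≡ -19 ≡ 73 (mod 92)
Check: 29 × 73 = 2117 ≡ 1 (mod 92) ✓

29⁻¹ ≡ 73 (mod 92)


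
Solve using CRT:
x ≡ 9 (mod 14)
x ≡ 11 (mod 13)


m₁ = 14, m₂ = 13, gcd = 1, so CRT applies. M = m₁·m₂ = 182
Let M₁ = M/m₁ = 13, M₂ = M/m₂ = 14
Find y₁ ≡ M₁⁻¹ (mod m₁): 13⁻¹ ≡ 13 (mod 14)
Find y₂ ≡ M₂⁻¹ (mod m₂): 14⁻¹ ≡ 1 (mod 13)
x = a₁·M₁·y₁ + a₂·M₂·y₂ = 9·13·13 + 11·14·1 = 1675
Reduce mod 182: x ≡ 37
Check: 37 mod 14 = 9 ✓, 37 mod 13 = 11 ✓

x ≡ 37 (mod 182)


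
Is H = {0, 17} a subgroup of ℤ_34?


Subgroup test for H = {0, 17} in (ℤ_34, +):
(1) 0 ∈ H? Yes
(2) Closure: for all a,b ∈ H, (a+b) mod 34 ∈ H? Yes
(3) Inverses: for all a ∈ H, -a mod 34 ∈ H? Yes

Yes, H is a subgroup of ℤ_34


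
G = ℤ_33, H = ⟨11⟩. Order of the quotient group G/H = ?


|⟨11⟩| = n / gcd(11, 33) = 33 / 11 = 3
H is normal (ℤ_33 is abelian).
|G/H| = |G| / |H| = 33 / 3 = 11

|G/H| = 11


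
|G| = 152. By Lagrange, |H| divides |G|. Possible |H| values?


Lagrange's theorem: |H| divides |G|
|G| = 152
Divisors of 152: 1, 2, 4, 8, 19, 38, 76, 152

Possible subgroup orders: {1, 2, 4, 8, 19, 38, 76, 152}


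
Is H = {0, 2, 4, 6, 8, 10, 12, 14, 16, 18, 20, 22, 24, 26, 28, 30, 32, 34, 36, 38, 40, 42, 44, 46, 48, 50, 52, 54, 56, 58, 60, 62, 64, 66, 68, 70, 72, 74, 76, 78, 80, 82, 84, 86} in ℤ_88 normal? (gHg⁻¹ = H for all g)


H = {0, 2, 4, 6, 8, 10, 12, 14, 16, 18, 20, 22, 24, 26, 28, 30, 32, 34, 36, 38, 40, 42, 44, 46, 48, 50, 52, 54, 56, 58, 60, 62, 64, 66, 68, 70, 72, 74, 76, 78, 80, 82, 84, 86} in ℤ_88
ℤ_88 is abelian; every subgroup of an abelian group is normal

Yes, normal subgroup


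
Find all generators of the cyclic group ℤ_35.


g generates ℤ_n iff gcd(g,n) = 1
Prime factors of 35: 5, 7
Generators are g ∈ {1,...,34} not divisible by any of these primes.
Generators: {1, 2, 3, 4, 6, 8, 9, 11, 12, 13, 16, 17, 18, 19, 22, 23, 24, 26, 27, 29, 31, 32, 33, 34}
Number of generators = φ(35) = 24

Generators of ℤ_35 = {1, 2, 3, 4, 6, 8, 9, 11, 12, 13, 16, 17, 18, 19, 22, 23, 24, 26, 27, 29, 31, 32, 33, 34}


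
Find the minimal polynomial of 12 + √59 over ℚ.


Let α = 12 + √59. Then α - 12 = √59, so (α - 12)² = 59, giving α² - 24α + 85 = 0. Degree 2 and α ∉ ℚ, so this is the minimal polynomial.

Minimal polynomial: x² - 24x + 85


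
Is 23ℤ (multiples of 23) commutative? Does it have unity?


23ℤ is a commutative ring under +,× but has no multiplicative identity (1 ∉ 23ℤ); it has no zero divisors, but without unity it is not an integral domain
Commutative: Yes
Integral domain: No
Has unity: No

23ℤ (multiples of 23): Commutative=Yes, Unity=No


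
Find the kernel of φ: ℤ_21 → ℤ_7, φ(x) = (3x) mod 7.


Kernel = preimage of identity
ker(φ) = {x ∈ ℤ_21 : 3x ≡ 0 (mod 7)}. Since 7 | 21, φ is well-defined. The kernel is the cyclic subgroup ⟨7⟩ of ℤ_21 (order 3), i.e. {0, 7, 14}

ker(φ) = {0, 7, 14}


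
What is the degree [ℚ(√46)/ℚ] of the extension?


√46 has minimal polynomial x² - 46 (irreducible over ℚ since 46 is squarefree)

[ℚ(√46)/ℚ] = 2


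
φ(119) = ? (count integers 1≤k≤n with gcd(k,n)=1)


Factor n: 119 = 7 × 17
φ(n) = n · ∏(1 - 1/p) over distinct primes p | n
φ(119) = 119 · (1 - 1/7) · (1 - 1/17) = 96

φ(119) = 96


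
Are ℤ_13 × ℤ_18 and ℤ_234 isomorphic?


Comparing ℤ_13 × ℤ_18 and ℤ_234:
gcd(13,18) = 1, so ℤ_13 × ℤ_18 ≅ ℤ_234 (CRT)

Yes, ℤ_13 × ℤ_18 ≅ ℤ_234


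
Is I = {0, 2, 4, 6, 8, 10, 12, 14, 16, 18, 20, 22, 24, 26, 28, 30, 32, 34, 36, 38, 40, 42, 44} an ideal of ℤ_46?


Check ideal conditions for I = {0, 2, 4, 6, 8, 10, 12, 14, 16, 18, 20, 22, 24, 26, 28, 30, 32, 34, 36, 38, 40, 42, 44} in ℤ_46:
(1) I is an additive subgroup? Yes
(2) For r ∈ ℤ_46 and a ∈ I: r·a ∈ I? Yes

Yes, I is an ideal of ℤ_46


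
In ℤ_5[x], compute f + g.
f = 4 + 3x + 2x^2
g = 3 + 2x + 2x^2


Add coefficients mod 5:
x^0: 4 + 3 = 2 (mod 5)
x^1: 3 + 2 = 0 (mod 5)
x^2: 2 + 2 = 4 (mod 5)
Result: 2 + 4x^2

f + g = 2 + 4x^2


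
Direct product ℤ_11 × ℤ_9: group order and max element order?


|ℤ_11 × ℤ_9| = 11 × 9 = 99
Max element order = lcm(11,9) = 99
Cyclic? Yes (gcd=1)

|ℤ_11×ℤ_9| = 99, max element order = 99


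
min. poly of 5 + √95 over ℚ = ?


Let α = 5 + √95. Then α - 5 = √95, so (α - 5)² = 95, giving α² - 10α - 70 = 0. Degree 2 and α ∉ ℚ, so this is the minimal polynomial.

Minimal polynomial: x² - 10x - 70


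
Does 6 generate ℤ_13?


g generates ℤ_n iff gcd(g, n) = 1
gcd(6, 13) = 1
Since gcd = 1, 6 is a generator.

Yes, 6 generates ℤ_13


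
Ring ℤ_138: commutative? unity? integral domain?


ℤ_138 is a commutative ring with unity 1; 138 = 2×69 is composite, so 2·69 ≡ 0 gives zero divisors (not an integral domain)
Commutative: Yes
Integral domain: No
Has unity: Yes

ℤ_138: Commutative=Yes, Unity=Yes


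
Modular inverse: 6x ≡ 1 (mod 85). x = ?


Use the extended Euclidean algorithm to write 1 = 6·s + 85·t; then s mod 85 is the inverse.
Euclidean algorithm:
  6 = 0·85 + 6
  85 = 14·6 + 1
  6 = 6·1 + 0
gcd(6,85) = 1
Back-substitution gives: 6·(-14) + 85·(1) = 1
So 6⁻¹ ≡ -14 ≡ 71 (mod 85)
Check: 6 × 71 = 426 ≡ 1 (mod 85) ✓

6⁻¹ ≡ 71 (mod 85)


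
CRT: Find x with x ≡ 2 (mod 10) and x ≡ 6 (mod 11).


m₁ = 10, m₂ = 11, gcd = 1, so CRT applies. M = m₁·m₂ = 110
Let M₁ = M/m₁ = 11, M₂ = M/m₂ = 10
Find y₁ ≡ M₁⁻¹ (mod m₁): 11⁻¹ ≡ 1 (mod 10)
Find y₂ ≡ M₂⁻¹ (mod m₂): 10⁻¹ ≡ 10 (mod 11)
x = a₁·M₁·y₁ + a₂·M₂·y₂ = 2·11·1 + 6·10·10 = 622
Reduce mod 110: x ≡ 72
Check: 72 mod 10 = 2 ✓, 72 mod 11 = 6 ✓

x ≡ 72 (mod 110)


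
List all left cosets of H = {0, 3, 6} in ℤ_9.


H = {0, 3, 6}, |H| = 3
Number of cosets = |G|/|H| = 9/3 = 3
0 + H = {0, 3, 6}
1 + H = {1, 4, 7}
2 + H = {2, 5, 8}

Cosets: 0+H={0,3,6}; 1+H={1,4,7}; 2+H={2,5,8}


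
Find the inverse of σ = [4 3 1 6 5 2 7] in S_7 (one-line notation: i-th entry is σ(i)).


To find σ⁻¹, swap domain and range:
σ(1) = 4 → σ⁻¹(4) = 1
σ(2) = 3 → σ⁻¹(3) = 2
σ(3) = 1 → σ⁻¹(1) = 3
σ(4) = 6 → σ⁻¹(6) = 4
σ(5) = 5 → σ⁻¹(5) = 5
σ(6) = 2 → σ⁻¹(2) = 6
σ(7) = 7 → σ⁻¹(7) = 7

σ⁻¹ = [3 6 2 1 5 4 7]


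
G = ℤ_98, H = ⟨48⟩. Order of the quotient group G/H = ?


|⟨48⟩| = n / gcd(48, 98) = 98 / 2 = 49
H is normal (ℤ_98 is abelian).
|G/H| = |G| / |H| = 98 / 49 = 2

|G/H| = 2


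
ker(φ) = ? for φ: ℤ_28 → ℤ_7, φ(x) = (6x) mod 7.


Kernel = preimage of identity
ker(φ) = {x ∈ ℤ_28 : 6x ≡ 0 (mod 7)}. Since 7 | 28, φ is well-defined. The kernel is the cyclic subgroup ⟨7⟩ of ℤ_28 (order 4), i.e. {0, 7, 14, 21}

ker(φ) = {0, 7, 14, 21}


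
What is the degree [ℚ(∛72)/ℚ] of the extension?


∛72 has minimal polynomial x³ - 72 (irreducible over ℚ since 72 is not a perfect cube)

[ℚ(∛72)/ℚ] = 3


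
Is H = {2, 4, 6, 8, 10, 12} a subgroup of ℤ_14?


Subgroup test for H = {2, 4, 6, 8, 10, 12} in (ℤ_14, +):
(1) 0 ∈ H? No
(2) Closure: for all a,b ∈ H, (a+b) mod 14 ∈ H? No  [counterexample: 2 + 12 = 0 ∉ H]
(3) Inverses: for all a ∈ H, -a mod 14 ∈ H? Yes

No, H is not a subgroup of ℤ_14


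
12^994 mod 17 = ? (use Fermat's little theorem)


Fermat's little theorem: if p is prime and gcd(a,p)=1, then a^(p-1) ≡ 1 (mod p)
p = 17 is prime, gcd(12,17) = 1
Reduce exponent: 994 mod 16 = 2
So 12^994 ≡ 12^2 (mod 17)
12^2 mod 17 = 8

12^994 ≡ 8 (mod 17)


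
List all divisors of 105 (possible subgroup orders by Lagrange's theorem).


Lagrange's theorem: |H| divides |G|
|G| = 105
Divisors of 105: 1, 3, 5, 7, 15, 21, 35, 105

Possible subgroup orders: {1, 3, 5, 7, 15, 21, 35, 105}


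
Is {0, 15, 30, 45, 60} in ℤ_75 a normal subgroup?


H = {0, 15, 30, 45, 60} in ℤ_75
ℤ_75 is abelian; every subgroup of an abelian group is normal

Yes, normal subgroup


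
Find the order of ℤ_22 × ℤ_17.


|A × B| = |A| · |B|
|ℤ_22 × ℤ_17| = 22 × 17 = 374

|ℤ_22 × ℤ_17| = 374


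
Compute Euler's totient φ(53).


Factor n: 53 = 53
φ(n) = n · ∏(1 - 1/p) over distinct primes p | n
φ(53) = 53 · (1 - 1/53) = 52

φ(53) = 52


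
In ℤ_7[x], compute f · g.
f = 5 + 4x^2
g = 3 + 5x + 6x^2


Expand and collect like terms; reduce coefficients mod 7:
x^0: 5·3 = 15 ≡ 1 (mod 7)
x^1: 5·5 + 0·3 = 25 ≡ 4 (mod 7)
x^2: 5·6 + 0·5 + 4·3 = 42 ≡ 0 (mod 7)
x^3: 0·6 + 4·5 = 20 ≡ 6 (mod 7)
x^4: 4·6 = 24 ≡ 3 (mod 7)
Result: 1 + 4x + 6x^3 + 3x^4

f · g = 1 + 4x + 6x^3 + 3x^4


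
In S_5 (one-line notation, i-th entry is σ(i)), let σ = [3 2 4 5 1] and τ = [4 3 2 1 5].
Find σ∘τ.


σ∘τ: apply τ first, then σ
1 →τ 4 →σ 5
2 →τ 3 →σ 4
3 →τ 2 →σ 2
4 →τ 1 →σ 3
5 →τ 5 →σ 1

σ∘τ = [5 4 2 3 1]


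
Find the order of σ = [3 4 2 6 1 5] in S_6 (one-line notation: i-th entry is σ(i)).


Cycle decomposition: (1 3 2 4 6 5)
Cycle lengths: 6
Order = lcm(6) = 6

ord(σ) = 6


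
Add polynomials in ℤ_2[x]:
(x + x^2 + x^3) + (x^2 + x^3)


Add coefficients mod 2:
x^0: 0 + 0 = 0 (mod 2)
x^1: 1 + 0 = 1 (mod 2)
x^2: 1 + 1 = 0 (mod 2)
x^3: 1 + 1 = 0 (mod 2)
Result: x

f + g = x


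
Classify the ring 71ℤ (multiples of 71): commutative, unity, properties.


71ℤ is a commutative ring under +,× but has no multiplicative identity (1 ∉ 71ℤ); it has no zero divisors, but without unity it is not an integral domain
Commutative: Yes
Integral domain: No
Has unity: No

71ℤ (multiples of 71): Commutative=Yes, Unity=No


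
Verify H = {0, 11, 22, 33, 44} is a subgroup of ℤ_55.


Subgroup test for H = {0, 11, 22, 33, 44} in (ℤ_55, +):
(1) 0 ∈ H? Yes
(2) Closure: for all a,b ∈ H, (a+b) mod 55 ∈ H? Yes
(3) Inverses: for all a ∈ H, -a mod 55 ∈ H? Yes

Yes, H is a subgroup of ℤ_55


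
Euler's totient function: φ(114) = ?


Factor n: 114 = 2 × 3 × 19
φ(n) = n · ∏(1 - 1/p) over distinct primes p | n
φ(114) = 114 · (1 - 1/2) · (1 - 1/3) · (1 - 1/19) = 36

φ(114) = 36


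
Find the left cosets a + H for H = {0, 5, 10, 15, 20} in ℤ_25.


H = {0, 5, 10, 15, 20}, |H| = 5
Number of cosets = |G|/|H| = 25/5 = 5
0 + H = {0, 5, 10, 15, 20}
1 + H = {1, 6, 11, 16, 21}
2 + H = {2, 7, 12, 17, 22}
3 + H = {3, 8, 13, 18, 23}
4 + H = {4, 9, 14, 19, 24}

Cosets: 0+H={0,5,10,15,20}; 1+H={1,6,11,16,21}; 2+H={2,7,12,17,22}; 3+H={3,8,13,18,23}; 4+H={4,9,14,19,24}


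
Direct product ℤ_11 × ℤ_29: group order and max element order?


|ℤ_11 × ℤ_29| = 11 × 29 = 319
Max element order = lcm(11,29) = 319
Cyclic? Yes (gcd=1)

|ℤ_11×ℤ_29| = 319, max element order = 319


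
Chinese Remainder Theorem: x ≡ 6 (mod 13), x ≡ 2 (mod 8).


m₁ = 13, m₂ = 8, gcd = 1, so CRT applies. M = m₁·m₂ = 104
Let M₁ = M/m₁ = 8, M₂ = M/m₂ = 13
Find y₁ ≡ M₁⁻¹ (mod m₁): 8⁻¹ ≡ 5 (mod 13)
Find y₂ ≡ M₂⁻¹ (mod m₂): 13⁻¹ ≡ 5 (mod 8)
x = a₁·M₁·y₁ + a₂·M₂·y₂ = 6·8·5 + 2·13·5 = 370
Reduce mod 104: x ≡ 58
Check: 58 mod 13 = 6 ✓, 58 mod 8 = 2 ✓

x ≡ 58 (mod 104)


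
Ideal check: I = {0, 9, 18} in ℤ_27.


Check ideal conditions for I = {0, 9, 18} in ℤ_27:
(1) I is an additive subgroup? Yes
(2) For r ∈ ℤ_27 and a ∈ I: r·a ∈ I? Yes

Yes, I is an ideal of ℤ_27


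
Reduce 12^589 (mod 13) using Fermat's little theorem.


Fermat's little theorem: if p is prime and gcd(a,p)=1, then a^(p-1) ≡ 1 (mod p)
p = 13 is prime, gcd(12,13) = 1
Reduce exponent: 589 mod 12 = 1
So 12^589 ≡ 12^1 (mod 13)
12^1 mod 13 = 12

12^589 ≡ 12 (mod 13)


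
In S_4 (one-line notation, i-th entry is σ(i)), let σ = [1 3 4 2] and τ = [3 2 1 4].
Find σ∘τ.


σ∘τ: apply τ first, then σ
1 →τ 3 →σ 4
2 →τ 2 →σ 3
3 →τ 1 →σ 1
4 →τ 4 →σ 2

σ∘τ = [4 3 1 2]


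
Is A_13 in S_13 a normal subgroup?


H = A_13 in S_13
A_13 has index 2 in S_13, and every subgroup of index 2 is normal

Yes, normal subgroup


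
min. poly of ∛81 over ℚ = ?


∛81 satisfies x³ - 81 = 0, irreducible over ℚ (no rational root; 81 is not a perfect cube)

Minimal polynomial: x³ - 81


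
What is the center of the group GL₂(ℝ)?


Z(G) = {g ∈ G | gx = xg for all x ∈ G}
Only scalar multiples of the identity commute with all invertible matrices

Z(GL₂(ℝ)) = {aI : a ∈ ℝ, a ≠ 0}


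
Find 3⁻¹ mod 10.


Use the extended Euclidean algorithm to write 1 = 3·s + 10·t; then s mod 10 is the inverse.
Euclidean algorithm:
  3 = 0·10 + 3
  10 = 3·3 + 1
  3 = 3·1 + 0
gcd(3,10) = 1
Back-substitution gives: 3·(-3) + 10·(1) = 1
So 3⁻¹ ≡ -3 ≡ 7 (mod 10)
Check: 3 × 7 = 21 ≡ 1 (mod 10) ✓

3⁻¹ ≡ 7 (mod 10)


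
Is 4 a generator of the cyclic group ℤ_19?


g generates ℤ_n iff gcd(g, n) = 1
gcd(4, 19) = 1
Since gcd = 1, 4 is a generator.

Yes, 4 generates ℤ_19


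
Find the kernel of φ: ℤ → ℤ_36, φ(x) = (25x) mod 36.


Kernel = preimage of identity
ker(φ) = {x ∈ ℤ : 25x ≡ 0 (mod 36)}. gcd(25,36) = 1, so 25x ≡ 0 (mod 36) ⟺ x ≡ 0 (mod 36/1 = 36). Hence ker(φ) = 36ℤ

ker(φ) = 36ℤ


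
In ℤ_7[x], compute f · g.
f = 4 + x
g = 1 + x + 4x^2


Expand and collect like terms; reduce coefficients mod 7:
x^0: 4·1 = 4 ≡ 4 (mod 7)
x^1: 4·1 + 1·1 = 5 ≡ 5 (mod 7)
x^2: 4·4 + 1·1 = 17 ≡ 3 (mod 7)
x^3: 1·4 = 4 ≡ 4 (mod 7)
Result: 4 + 5x + 3x^2 + 4x^3

f · g = 4 + 5x + 3x^2 + 4x^3


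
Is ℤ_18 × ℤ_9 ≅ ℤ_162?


Comparing ℤ_18 × ℤ_9 and ℤ_162:
gcd(18,9) = 9 ≠ 1. Max element order in ℤ_18×ℤ_9 is lcm(18,9) = 18 < 162, so it has no element of order 162

No, ℤ_18 × ℤ_9 ≇ ℤ_162


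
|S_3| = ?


|S_n| = n! (number of permutations of n symbols)
|S_3| = 3! = 6

|S_3| = 6


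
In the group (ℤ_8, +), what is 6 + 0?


Operation: addition mod 8
6 + 0 = (a + b) mod 8 with a = 6, b = 0

6 + 0 = 6


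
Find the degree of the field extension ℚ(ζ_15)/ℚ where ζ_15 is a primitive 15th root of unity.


[ℚ(ζ_n):ℚ] = deg Φ_n(x) = φ(n). Here φ(15) = 8

[ℚ(ζ_15)/ℚ where ζ_15 is a primitive 15th root of unity] = 8


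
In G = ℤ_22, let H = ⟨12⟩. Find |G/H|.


|⟨12⟩| = n / gcd(12, 22) = 22 / 2 = 11
H is normal (ℤ_22 is abelian).
|G/H| = |G| / |H| = 22 / 11 = 2

|G/H| = 2


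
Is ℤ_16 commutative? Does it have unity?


ℤ_16 is a commutative ring with unity 1; 16 = 2×8 is composite, so 2·8 ≡ 0 gives zero divisors (not an integral domain)
Commutative: Yes
Integral domain: No
Has unity: Yes

ℤ_16: Commutative=Yes, Unity=Yes


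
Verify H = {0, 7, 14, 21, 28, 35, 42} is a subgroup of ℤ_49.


Subgroup test for H = {0, 7, 14, 21, 28, 35, 42} in (ℤ_49, +):
(1) 0 ∈ H? Yes
(2) Closure: for all a,b ∈ H, (a+b) mod 49 ∈ H? Yes
(3) Inverses: for all a ∈ H, -a mod 49 ∈ H? Yes

Yes, H is a subgroup of ℤ_49


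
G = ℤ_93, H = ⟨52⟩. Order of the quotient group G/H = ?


|⟨52⟩| = n / gcd(52, 93) = 93 / 1 = 93
H is normal (ℤ_93 is abelian).
|G/H| = |G| / |H| = 93 / 93 = 1

|G/H| = 1


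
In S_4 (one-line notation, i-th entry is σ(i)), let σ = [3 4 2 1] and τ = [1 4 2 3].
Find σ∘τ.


σ∘τ: apply τ first, then σ
1 →τ 1 →σ 3
2 →τ 4 →σ 1
3 →τ 2 →σ 4
4 →τ 3 →σ 2

σ∘τ = [3 1 4 2]


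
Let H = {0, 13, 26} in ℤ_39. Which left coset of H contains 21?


21 + H = {21 + h (mod 39) : h ∈ H}
21+0=21, 21+13=34, 21+26=8
21 + H = {8, 21, 34} = 8 + H

21 + H = {8, 21, 34}


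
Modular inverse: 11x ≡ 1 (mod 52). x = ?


Use the extended Euclidean algorithm to write 1 = 11·s + 52·t; then s mod 52 is the inverse.
Euclidean algorithm:
  11 = 0·52 + 11
  52 = 4·11 + 8
  11 = 1·8 + 3
  8 = 2·3 + 2
  3 = 1·2 + 1
  2 = 2·1 + 0
gcd(11,52) = 1
Back-substitution gives: 11·(19) + 52·(-4) = 1
So 11⁻¹ ≡ 19 ≡ 19 (mod 52)
Check: 11 × 19 = 209 ≡ 1 (mod 52) ✓

11⁻¹ ≡ 19 (mod 52)


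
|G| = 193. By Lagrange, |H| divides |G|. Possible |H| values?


Lagrange's theorem: |H| divides |G|
|G| = 193
Divisors of 193: 1, 193

Possible subgroup orders: {1, 193}


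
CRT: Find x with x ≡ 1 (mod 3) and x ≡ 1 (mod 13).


m₁ = 3, m₂ = 13, gcd = 1, so CRT applies. M = m₁·m₂ = 39
Let M₁ = M/m₁ = 13, M₂ = M/m₂ = 3
Find y₁ ≡ M₁⁻¹ (mod m₁): 13⁻¹ ≡ 1 (mod 3)
Find y₂ ≡ M₂⁻¹ (mod m₂): 3⁻¹ ≡ 9 (mod 13)
x = a₁·M₁·y₁ + a₂·M₂·y₂ = 1·13·1 + 1·3·9 = 40
Reduce mod 39: x ≡ 1
Check: 1 mod 3 = 1 ✓, 1 mod 13 = 1 ✓

x ≡ 1 (mod 39)


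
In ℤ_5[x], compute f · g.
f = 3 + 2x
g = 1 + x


Expand and collect like terms; reduce coefficients mod 5:
x^0: 3·1 = 3 ≡ 3 (mod 5)
x^1: 3·1 + 2·1 = 5 ≡ 0 (mod 5)
x^2: 2·1 = 2 ≡ 2 (mod 5)
Result: 3 + 2x^2

f · g = 3 + 2x^2


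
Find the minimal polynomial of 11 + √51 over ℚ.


Let α = 11 + √51. Then α - 11 = √51, so (α - 11)² = 51, giving α² - 22α + 70 = 0. Degree 2 and α ∉ ℚ, so this is the minimal polynomial.

Minimal polynomial: x² - 22x + 70


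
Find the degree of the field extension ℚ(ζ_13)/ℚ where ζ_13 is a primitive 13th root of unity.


[ℚ(ζ_n):ℚ] = deg Φ_n(x) = φ(n). Here φ(13) = 12

[ℚ(ζ_13)/ℚ where ζ_13 is a primitive 13th root of unity] = 12


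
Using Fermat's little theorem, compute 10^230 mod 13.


Fermat's little theorem: if p is prime and gcd(a,p)=1, then a^(p-1) ≡ 1 (mod p)
p = 13 is prime, gcd(10,13) = 1
Reduce exponent: 230 mod 12 = 2
So 10^230 ≡ 10^2 (mod 13)
10^2 mod 13 = 9

10^230 ≡ 9 (mod 13)


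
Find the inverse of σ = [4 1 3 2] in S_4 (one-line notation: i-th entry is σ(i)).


To find σ⁻¹, swap domain and range:
σ(1) = 4 → σ⁻¹(4) = 1
σ(2) = 1 → σ⁻¹(1) = 2
σ(3) = 3 → σ⁻¹(3) = 3
σ(4) = 2 → σ⁻¹(2) = 4

σ⁻¹ = [2 4 3 1]


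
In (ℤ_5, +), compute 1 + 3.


Operation: addition mod 5
1 + 3 = (a + b) mod 5 with a = 1, b = 3

1 + 3 = 4


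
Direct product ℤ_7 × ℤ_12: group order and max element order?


|ℤ_7 × ℤ_12| = 7 × 12 = 84
Max element order = lcm(7,12) = 84
Cyclic? Yes (gcd=1)

|ℤ_7×ℤ_12| = 84, max element order = 84


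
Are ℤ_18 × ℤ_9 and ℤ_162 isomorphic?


Comparing ℤ_18 × ℤ_9 and ℤ_162:
gcd(18,9) = 9 ≠ 1. Max element order in ℤ_18×ℤ_9 is lcm(18,9) = 18 < 162, so it has no element of order 162

No, ℤ_18 × ℤ_9 ≇ ℤ_162


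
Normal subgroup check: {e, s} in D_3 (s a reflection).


H = {e, s} in D_3 (s a reflection)
r·s·r⁻¹ = sr⁻² ≠ s for n ≥ 3, so {e, s} is not closed under conjugation

No, not a normal subgroup


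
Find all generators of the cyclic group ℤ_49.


g generates ℤ_n iff gcd(g,n) = 1
Prime factors of 49: 7
Generators are g ∈ {1,...,48} not divisible by any of these primes.
Generators: {1, 2, 3, 4, 5, 6, 8, 9, 10, 11, 12, 13, 15, 16, 17, 18, 19, 20, 22, 23, 24, 25, 26, 27, 29, 30, 31, 32, 33, 34, 36, 37, 38, 39, 40, 41, 43, 44, 45, 46, 47, 48}
Number of generators = φ(49) = 42

Generators of ℤ_49 = {1, 2, 3, 4, 5, 6, 8, 9, 10, 11, 12, 13, 15, 16, 17, 18, 19, 20, 22, 23, 24, 25, 26, 27, 29, 30, 31, 32, 33, 34, 36, 37, 38, 39, 40, 41, 43, 44, 45, 46, 47, 48}


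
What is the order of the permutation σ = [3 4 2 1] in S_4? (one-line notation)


Cycle decomposition: (1 3 2 4)
Cycle lengths: 4
Order = lcm(4) = 4

ord(σ) = 4


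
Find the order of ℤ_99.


ℤ_n has n elements.

|ℤ_99| = 99


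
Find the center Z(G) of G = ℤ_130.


Z(G) = {g ∈ G | gx = xg for all x ∈ G}
ℤ_130 is abelian, so Z(G) = G

Z(ℤ_130) = ℤ_130


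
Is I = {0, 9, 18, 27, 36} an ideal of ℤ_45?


Check ideal conditions for I = {0, 9, 18, 27, 36} in ℤ_45:
(1) I is an additive subgroup? Yes
(2) For r ∈ ℤ_45 and a ∈ I: r·a ∈ I? Yes

Yes, I is an ideal of ℤ_45


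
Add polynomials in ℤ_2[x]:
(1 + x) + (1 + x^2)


Add coefficients mod 2:
x^0: 1 + 1 = 0 (mod 2)
x^1: 1 + 0 = 1 (mod 2)
x^2: 0 + 1 = 1 (mod 2)
Result: x + x^2

f + g = x + x^2


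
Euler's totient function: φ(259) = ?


Factor n: 259 = 7 × 37
φ(n) = n · ∏(1 - 1/p) over distinct primes p | n
φ(259) = 259 · (1 - 1/7) · (1 - 1/37) = 216

φ(259) = 216


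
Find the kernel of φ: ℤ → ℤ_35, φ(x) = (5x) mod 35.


Kernel = preimage of identity
ker(φ) = {x ∈ ℤ : 5x ≡ 0 (mod 35)}. gcd(5,35) = 5, so 5x ≡ 0 (mod 35) ⟺ x ≡ 0 (mod 35/5 = 7). Hence ker(φ) = 7ℤ

ker(φ) = 7ℤ


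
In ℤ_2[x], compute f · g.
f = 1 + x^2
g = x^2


Expand and collect like terms; reduce coefficients mod 2:
x^0: 1·0 = 0 ≡ 0 (mod 2)
x^1: 1·0 + 0·0 = 0 ≡ 0 (mod 2)
x^2: 1·1 + 0·0 + 1·0 = 1 ≡ 1 (mod 2)
x^3: 0·1 + 1·0 = 0 ≡ 0 (mod 2)
x^4: 1·1 = 1 ≡ 1 (mod 2)
Result: x^2 + x^4

f · g = x^2 + x^4


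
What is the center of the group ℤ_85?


Z(G) = {g ∈ G | gx = xg for all x ∈ G}
ℤ_85 is abelian, so Z(G) = G

Z(ℤ_85) = ℤ_85


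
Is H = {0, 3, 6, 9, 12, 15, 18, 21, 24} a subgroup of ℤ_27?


Subgroup test for H = {0, 3, 6, 9, 12, 15, 18, 21, 24} in (ℤ_27, +):
(1) 0 ∈ H? Yes
(2) Closure: for all a,b ∈ H, (a+b) mod 27 ∈ H? Yes
(3) Inverses: for all a ∈ H, -a mod 27 ∈ H? Yes

Yes, H is a subgroup of ℤ_27


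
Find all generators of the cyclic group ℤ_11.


g generates ℤ_n iff gcd(g,n) = 1
Checking each g ∈ {1,...,10}:
gcd(1,11) = 1
gcd(2,11) = 1
gcd(3,11) = 1
gcd(4,11) = 1
gcd(5,11) = 1
gcd(6,11) = 1
gcd(7,11) = 1
gcd(8,11) = 1
gcd(9,11) = 1
gcd(10,11) = 1
Generators: {1, 2, 3, 4, 5, 6, 7, 8, 9, 10}
Number of generators = φ(11) = 10

Generators of ℤ_11 = {1, 2, 3, 4, 5, 6, 7, 8, 9, 10}


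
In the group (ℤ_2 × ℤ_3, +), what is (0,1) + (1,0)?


Operation: componentwise addition mod (2, 3)
(0,1) + (1,0) = ((a₁+b₁) mod 2, (a₂+b₂) mod 3) with a = (0,1), b = (1,0)

(0,1) + (1,0) = (1,1)


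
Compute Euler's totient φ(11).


φ(n) = count of k ∈ {1,...,n} with gcd(k,n)=1
Coprimes to 11: {1, 2, 3, 4, 5, 6, 7, 8, 9, 10}
Count: 10

φ(11) = 10


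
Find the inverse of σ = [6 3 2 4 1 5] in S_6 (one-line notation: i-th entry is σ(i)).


To find σ⁻¹, swap domain and range:
σ(1) = 6 → σ⁻¹(6) = 1
σ(2) = 3 → σ⁻¹(3) = 2
σ(3) = 2 → σ⁻¹(2) = 3
σ(4) = 4 → σ⁻¹(4) = 4
σ(5) = 1 → σ⁻¹(1) = 5
σ(6) = 5 → σ⁻¹(5) = 6

σ⁻¹ = [5 3 2 4 6 1]


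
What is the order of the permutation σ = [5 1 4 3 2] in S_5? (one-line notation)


Cycle decomposition: (1 5 2) (3 4)
Cycle lengths: 3, 2
Order = lcm(3, 2) = 6

ord(σ) = 6


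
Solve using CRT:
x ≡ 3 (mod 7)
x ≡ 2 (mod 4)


m₁ = 7, m₂ = 4, gcd = 1, so CRT applies. M = m₁·m₂ = 28
Let M₁ = M/m₁ = 4, M₂ = M/m₂ = 7
Find y₁ ≡ M₁⁻¹ (mod m₁): 4⁻¹ ≡ 2 (mod 7)
Find y₂ ≡ M₂⁻¹ (mod m₂): 7⁻¹ ≡ 3 (mod 4)
x = a₁·M₁·y₁ + a₂·M₂·y₂ = 3·4·2 + 2·7·3 = 66
Reduce mod 28: x ≡ 10
Check: 10 mod 7 = 3 ✓, 10 mod 4 = 2 ✓

x ≡ 10 (mod 28)


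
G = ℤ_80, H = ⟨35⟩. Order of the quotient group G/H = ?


|⟨35⟩| = n / gcd(35, 80) = 80 / 5 = 16
H is normal (ℤ_80 is abelian).
|G/H| = |G| / |H| = 80 / 16 = 5

|G/H| = 5


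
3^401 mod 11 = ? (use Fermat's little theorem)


Fermat's little theorem: if p is prime and gcd(a,p)=1, then a^(p-1) ≡ 1 (mod p)
p = 11 is prime, gcd(3,11) = 1
Reduce exponent: 401 mod 10 = 1
So 3^401 ≡ 3^1 (mod 11)
3^1 mod 11 = 3

3^401 ≡ 3 (mod 11)


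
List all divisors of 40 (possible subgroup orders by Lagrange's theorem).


Lagrange's theorem: |H| divides |G|
|G| = 40
Divisors of 40: 1, 2, 4, 5, 8, 10, 20, 40

Possible subgroup orders: {1, 2, 4, 5, 8, 10, 20, 40}


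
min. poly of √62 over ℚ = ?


√62 satisfies x² - 62 = 0, irreducible over ℚ since 62 is squarefree

Minimal polynomial: x² - 62


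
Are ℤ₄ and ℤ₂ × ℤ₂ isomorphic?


Comparing ℤ₄ and ℤ₂ × ℤ₂:
ℤ₄ has an element of order 4; ℤ₂×ℤ₂ has exponent 2

No, ℤ₄ ≇ ℤ₂ × ℤ₂


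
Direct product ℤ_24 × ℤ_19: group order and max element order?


|ℤ_24 × ℤ_19| = 24 × 19 = 456
Max element order = lcm(24,19) = 456
Cyclic? Yes (gcd=1)

|ℤ_24×ℤ_19| = 456, max element order = 456


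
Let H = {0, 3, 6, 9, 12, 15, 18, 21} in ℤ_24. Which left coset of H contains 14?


14 + H = {14 + h (mod 24) : h ∈ H}
14+0=14, 14+3=17, 14+6=20, 14+9=23, 14+12=2, 14+15=5, 14+18=8, 14+21=11
14 + H = {2, 5, 8, 11, 14, 17, 20, 23} = 2 + H

14 + H = {2, 5, 8, 11, 14, 17, 20, 23}


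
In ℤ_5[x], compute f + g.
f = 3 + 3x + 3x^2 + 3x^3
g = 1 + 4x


Add coefficients mod 5:
x^0: 3 + 1 = 4 (mod 5)
x^1: 3 + 4 = 2 (mod 5)
x^2: 3 + 0 = 3 (mod 5)
x^3: 3 + 0 = 3 (mod 5)
Result: 4 + 2x + 3x^2 + 3x^3

f + g = 4 + 2x + 3x^2 + 3x^3


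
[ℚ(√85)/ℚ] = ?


√85 has minimal polynomial x² - 85 (irreducible over ℚ since 85 is squarefree)

[ℚ(√85)/ℚ] = 2


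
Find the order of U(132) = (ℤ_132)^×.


U(n) is the group of units mod n; |U(n)| = φ(n)
|U(132)| = φ(132) = 40

|U(132) = (ℤ_132)^×| = 40


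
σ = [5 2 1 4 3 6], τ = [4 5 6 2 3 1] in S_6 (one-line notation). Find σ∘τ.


σ∘τ: apply τ first, then σ
1 →τ 4 →σ 4
2 →τ 5 →σ 3
3 →τ 6 →σ 6
4 →τ 2 →σ 2
5 →τ 3 →σ 1
6 →τ 1 →σ 5

σ∘τ = [4 3 6 2 1 5]


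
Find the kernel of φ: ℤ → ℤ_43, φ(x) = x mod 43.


Kernel = preimage of identity
ker(φ) = {x ∈ ℤ : x ≡ 0 (mod 43)} = 43ℤ = {0, ±43, ±86, ...}

ker(φ) = 43ℤ


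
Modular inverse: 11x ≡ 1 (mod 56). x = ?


Use the extended Euclidean algorithm to write 1 = 11·s + 56·t; then s mod 56 is the inverse.
Euclidean algorithm:
  11 = 0·56 + 11
  56 = 5·11 + 1
  11 = 11·1 + 0
gcd(11,56) = 1
Back-substitution gives: 11·(-5) + 56·(1) = 1
So 11⁻¹ ≡ -5 ≡ 51 (mod 56)
Check: 11 × 51 = 561 ≡ 1 (mod 56) ✓

11⁻¹ ≡ 51 (mod 56)


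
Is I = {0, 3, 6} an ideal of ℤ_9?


Check ideal conditions for I = {0, 3, 6} in ℤ_9:
(1) I is an additive subgroup? Yes
(2) For r ∈ ℤ_9 and a ∈ I: r·a ∈ I? Yes

Yes, I is an ideal of ℤ_9


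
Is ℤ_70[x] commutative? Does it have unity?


ℤ_70 has zero divisors (2·35 ≡ 0), and these lift to constant zero divisors in ℤ_70[x]; so not an integral domain
Commutative: Yes
Integral domain: No
Has unity: Yes

ℤ_70[x]: Commutative=Yes, Unity=Yes


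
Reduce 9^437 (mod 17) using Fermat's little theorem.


Fermat's little theorem: if p is prime and gcd(a,p)=1, then a^(p-1) ≡ 1 (mod p)
p = 17 is prime, gcd(9,17) = 1
Reduce exponent: 437 mod 16 = 5
So 9^437 ≡ 9^5 (mod 17)
9^5 mod 17 = 8

9^437 ≡ 8 (mod 17)


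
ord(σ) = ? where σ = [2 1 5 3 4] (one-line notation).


Cycle decomposition: (1 2) (3 5 4)
Cycle lengths: 2, 3
Order = lcm(2, 3) = 6

ord(σ) = 6


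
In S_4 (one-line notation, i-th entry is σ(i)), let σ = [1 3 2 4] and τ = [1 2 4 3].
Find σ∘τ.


σ∘τ: apply τ first, then σ
1 →τ 1 →σ 1
2 →τ 2 →σ 3
3 →τ 4 →σ 4
4 →τ 3 →σ 2

σ∘τ = [1 3 4 2]


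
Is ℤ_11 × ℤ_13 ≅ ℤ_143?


Comparing ℤ_11 × ℤ_13 and ℤ_143:
gcd(11,13) = 1, so ℤ_11 × ℤ_13 ≅ ℤ_143 (CRT)

Yes, ℤ_11 × ℤ_13 ≅ ℤ_143


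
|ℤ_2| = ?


ℤ_n has n elements.

|ℤ_2| = 2


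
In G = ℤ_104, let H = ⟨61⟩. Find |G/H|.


|⟨61⟩| = n / gcd(61, 104) = 104 / 1 = 104
H is normal (ℤ_104 is abelian).
|G/H| = |G| / |H| = 104 / 104 = 1

|G/H| = 1


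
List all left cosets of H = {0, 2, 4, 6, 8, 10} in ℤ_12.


H = {0, 2, 4, 6, 8, 10}, |H| = 6
Number of cosets = |G|/|H| = 12/6 = 2
0 + H = {0, 2, 4, 6, 8, 10}
1 + H = {1, 3, 5, 7, 9, 11}

Cosets: 0+H={0,2,4,6,8,10}; 1+H={1,3,5,7,9,11}


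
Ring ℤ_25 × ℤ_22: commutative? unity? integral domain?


Direct product ring; commutative with unity (1,1); but (1,0)·(0,1) = (0,0) gives zero divisors, so not an integral domain
Commutative: Yes
Integral domain: No
Has unity: Yes

ℤ_25 × ℤ_22: Commutative=Yes, Unity=Yes


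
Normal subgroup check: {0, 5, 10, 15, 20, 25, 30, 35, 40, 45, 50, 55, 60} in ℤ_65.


H = {0, 5, 10, 15, 20, 25, 30, 35, 40, 45, 50, 55, 60} in ℤ_65
ℤ_65 is abelian; every subgroup of an abelian group is normal

Yes, normal subgroup


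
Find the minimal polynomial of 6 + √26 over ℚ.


Let α = 6 + √26. Then α - 6 = √26, so (α - 6)² = 26, giving α² - 12α + 10 = 0. Degree 2 and α ∉ ℚ, so this is the minimal polynomial.

Minimal polynomial: x² - 12x + 10


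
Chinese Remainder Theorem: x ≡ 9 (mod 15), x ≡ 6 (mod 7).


m₁ = 15, m₂ = 7, gcd = 1, so CRT applies. M = m₁·m₂ = 105
Let M₁ = M/m₁ = 7, M₂ = M/m₂ = 15
Find y₁ ≡ M₁⁻¹ (mod m₁): 7⁻¹ ≡ 13 (mod 15)
Find y₂ ≡ M₂⁻¹ (mod m₂): 15⁻¹ ≡ 1 (mod 7)
x = a₁·M₁·y₁ + a₂·M₂·y₂ = 9·7·13 + 6·15·1 = 909
Reduce mod 105: x ≡ 69
Check: 69 mod 15 = 9 ✓, 69 mod 7 = 6 ✓

x ≡ 69 (mod 105)


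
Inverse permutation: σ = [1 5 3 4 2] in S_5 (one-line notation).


To find σ⁻¹, swap domain and range:
σ(1) = 1 → σ⁻¹(1) = 1
σ(2) = 5 → σ⁻¹(5) = 2
σ(3) = 3 → σ⁻¹(3) = 3
σ(4) = 4 → σ⁻¹(4) = 4
σ(5) = 2 → σ⁻¹(2) = 5

σ⁻¹ = [1 5 3 4 2]


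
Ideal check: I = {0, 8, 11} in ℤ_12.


Check ideal conditions for I = {0, 8, 11} in ℤ_12:
(1) I is an additive subgroup? No
(2) For r ∈ ℤ_12 and a ∈ I: r·a ∈ I? No  [counterexample: r=2, a=8, r·a mod 12 = 4 ∉ I]

No, I is not an ideal of ℤ_12


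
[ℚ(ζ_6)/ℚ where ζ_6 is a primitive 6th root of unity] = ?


[ℚ(ζ_n):ℚ] = deg Φ_n(x) = φ(n). Here φ(6) = 2

[ℚ(ζ_6)/ℚ where ζ_6 is a primitive 6th root of unity] = 2


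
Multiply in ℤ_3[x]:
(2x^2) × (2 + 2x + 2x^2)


Expand and collect like terms; reduce coefficients mod 3:
x^0: 0·2 = 0 ≡ 0 (mod 3)
x^1: 0·2 + 0·2 = 0 ≡ 0 (mod 3)
x^2: 0·2 + 0·2 + 2·2 = 4 ≡ 1 (mod 3)
x^3: 0·2 + 2·2 = 4 ≡ 1 (mod 3)
x^4: 2·2 = 4 ≡ 1 (mod 3)
Result: x^2 + x^3 + x^4

f · g = x^2 + x^3 + x^4


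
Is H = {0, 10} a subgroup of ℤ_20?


Subgroup test for H = {0, 10} in (ℤ_20, +):
(1) 0 ∈ H? Yes
(2) Closure: for all a,b ∈ H, (a+b) mod 20 ∈ H? Yes
(3) Inverses: for all a ∈ H, -a mod 20 ∈ H? Yes

Yes, H is a subgroup of ℤ_20


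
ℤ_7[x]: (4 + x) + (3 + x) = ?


Add coefficients mod 7:
x^0: 4 + 3 = 0 (mod 7)
x^1: 1 + 1 = 2 (mod 7)
Result: 2x

f + g = 2x


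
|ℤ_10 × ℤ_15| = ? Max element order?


|ℤ_10 × ℤ_15| = 10 × 15 = 150
Max element order = lcm(10,15) = 30
Cyclic? No (gcd=5)

|ℤ_10×ℤ_15| = 150, max element order = 30


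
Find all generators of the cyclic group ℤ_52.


g generates ℤ_n iff gcd(g,n) = 1
Prime factors of 52: 2, 13
Generators are g ∈ {1,...,51} not divisible by any of these primes.
Generators: {1, 3, 5, 7, 9, 11, 15, 17, 19, 21, 23, 25, 27, 29, 31, 33, 35, 37, 41, 43, 45, 47, 49, 51}
Number of generators = φ(52) = 24

Generators of ℤ_52 = {1, 3, 5, 7, 9, 11, 15, 17, 19, 21, 23, 25, 27, 29, 31, 33, 35, 37, 41, 43, 45, 47, 49, 51}


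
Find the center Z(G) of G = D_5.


Z(G) = {g ∈ G | gx = xg for all x ∈ G}
For odd n, Z(D_n) = {e}: no nontrivial rotation commutes with all reflections

Z(D_5) = {e}


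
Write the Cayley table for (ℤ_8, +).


Elements: {0, 1, 2, 3, 4, 5, 6, 7}
Operation: addition mod 8
Entry (a, b) = (a + b) mod 8

Cayley table:
  | 0 | 1 | 2 | 3 | 4 | 5 | 6 | 7
0 | 0 | 1 | 2 | 3 | 4 | 5 | 6 | 7
1 | 1 | 2 | 3 | 4 | 5 | 6 | 7 | 0
2 | 2 | 3 | 4 | 5 | 6 | 7 | 0 | 1
3 | 3 | 4 | 5 | 6 | 7 | 0 | 1 | 2
4 | 4 | 5 | 6 | 7 | 0 | 1 | 2 | 3
5 | 5 | 6 | 7 | 0 | 1 | 2 | 3 | 4
6 | 6 | 7 | 0 | 1 | 2 | 3 | 4 | 5
7 | 7 | 0 | 1 | 2 | 3 | 4 | 5 | 6


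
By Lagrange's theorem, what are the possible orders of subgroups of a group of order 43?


Lagrange's theorem: |H| divides |G|
|G| = 43
Divisors of 43: 1, 43

Possible subgroup orders: {1, 43}


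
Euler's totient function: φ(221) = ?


Factor n: 221 = 13 × 17
φ(n) = n · ∏(1 - 1/p) over distinct primes p | n
φ(221) = 221 · (1 - 1/13) · (1 - 1/17) = 192

φ(221) = 192


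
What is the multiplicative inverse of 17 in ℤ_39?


Use the extended Euclidean algorithm to write 1 = 17·s + 39·t; then s mod 39 is the inverse.
Euclidean algorithm:
  17 = 0·39 + 17
  39 = 2·17 + 5
  17 = 3·5 + 2
  5 = 2·2 + 1
  2 = 2·1 + 0
gcd(17,39) = 1
Back-substitution gives: 17·(-16) + 39·(7) = 1
So 17⁻¹ ≡ -16 ≡ 23 (mod 39)
Check: 17 × 23 = 391 ≡ 1 (mod 39) ✓

17⁻¹ ≡ 23 (mod 39)


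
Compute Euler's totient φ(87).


Factor n: 87 = 3 × 29
φ(n) = n · ∏(1 - 1/p) over distinct primes p | n
φ(87) = 87 · (1 - 1/3) · (1 - 1/29) = 56

φ(87) = 56


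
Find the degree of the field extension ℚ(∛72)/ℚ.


∛72 has minimal polynomial x³ - 72 (irreducible over ℚ since 72 is not a perfect cube)

[ℚ(∛72)/ℚ] = 3


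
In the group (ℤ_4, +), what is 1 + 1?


Operation: addition mod 4
1 + 1 = (a + b) mod 4 with a = 1, b = 1

1 + 1 = 2


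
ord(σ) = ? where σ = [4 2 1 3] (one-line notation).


Cycle decomposition: (1 4 3)
Cycle lengths: 3
Order = lcm(3) = 3

ord(σ) = 3


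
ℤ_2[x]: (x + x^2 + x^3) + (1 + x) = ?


Add coefficients mod 2:
x^0: 0 + 1 = 1 (mod 2)
x^1: 1 + 1 = 0 (mod 2)
x^2: 1 + 0 = 1 (mod 2)
x^3: 1 + 0 = 1 (mod 2)
Result: 1 + x^2 + x^3

f + g = 1 + x^2 + x^3


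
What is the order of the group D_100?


|D_n| = 2n (n rotations and n reflections)
|D_100| = 2×100 = 200

|D_100| = 200


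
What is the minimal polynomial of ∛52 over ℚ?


∛52 satisfies x³ - 52 = 0, irreducible over ℚ (no rational root; 52 is not a perfect cube)

Minimal polynomial: x³ - 52


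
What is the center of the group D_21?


Z(G) = {g ∈ G | gx = xg for all x ∈ G}
For odd n, Z(D_n) = {e}: no nontrivial rotation commutes with all reflections

Z(D_21) = {e}


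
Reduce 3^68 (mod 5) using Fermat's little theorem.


Fermat's little theorem: if p is prime and gcd(a,p)=1, then a^(p-1) ≡ 1 (mod p)
p = 5 is prime, gcd(3,5) = 1
Reduce exponent: 68 mod 4 = 0
So 3^68 ≡ 3^0 (mod 5)
3^0 = 1

3^68 ≡ 1 (mod 5)


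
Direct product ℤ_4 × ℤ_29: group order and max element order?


|ℤ_4 × ℤ_29| = 4 × 29 = 116
Max element order = lcm(4,29) = 116
Cyclic? Yes (gcd=1)

|ℤ_4×ℤ_29| = 116, max element order = 116


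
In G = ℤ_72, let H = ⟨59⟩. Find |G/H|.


|⟨59⟩| = n / gcd(59, 72) = 72 / 1 = 72
H is normal (ℤ_72 is abelian).
|G/H| = |G| / |H| = 72 / 72 = 1

|G/H| = 1


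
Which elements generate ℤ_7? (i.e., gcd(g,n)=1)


g generates ℤ_n iff gcd(g,n) = 1
Checking each g ∈ {1,...,6}:
gcd(1,7) = 1
gcd(2,7) = 1
gcd(3,7) = 1
gcd(4,7) = 1
gcd(5,7) = 1
gcd(6,7) = 1
Generators: {1, 2, 3, 4, 5, 6}
Number of generators = φ(7) = 6

Generators of ℤ_7 = {1, 2, 3, 4, 5, 6}
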